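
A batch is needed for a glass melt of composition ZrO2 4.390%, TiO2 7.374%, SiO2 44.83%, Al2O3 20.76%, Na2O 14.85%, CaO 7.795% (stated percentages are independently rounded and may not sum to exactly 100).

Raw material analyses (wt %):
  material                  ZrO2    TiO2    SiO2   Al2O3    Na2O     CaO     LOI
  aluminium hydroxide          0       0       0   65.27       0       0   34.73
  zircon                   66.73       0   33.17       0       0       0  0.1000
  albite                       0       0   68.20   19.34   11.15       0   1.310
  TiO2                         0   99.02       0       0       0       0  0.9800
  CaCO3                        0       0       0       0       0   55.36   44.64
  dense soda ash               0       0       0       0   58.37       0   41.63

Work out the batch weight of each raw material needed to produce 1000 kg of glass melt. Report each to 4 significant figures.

Every computation maintains full precision from start to finish. Working values are shown with 4-significant-digit rounding at each printed step — each reported figure receives exactly one rounding — derived quantities, which include yield, glass mass, LOI, the six compositions, the totals, are re-derived in full precision, as written in question or answer, from the batch weights on 1000 kg of glass.
Oxide mass targets, per 1000 kg glass melt:
  ZrO2: 4.390% × 1000 = 43.90 kg
  TiO2: 7.374% × 1000 = 73.74 kg
  SiO2: 44.83% × 1000 = 448.3 kg
  Al2O3: 20.76% × 1000 = 207.6 kg
  Na2O: 14.85% × 1000 = 148.5 kg
  CaO: 7.795% × 1000 = 77.95 kg
Checking each oxide sum with the batch weights as given, versus the basis set out (each sum matches its target mass inside rounding margins):
  ZrO2: 65.79·0.6673 = 43.90 kg (target 43.90 kg)
  TiO2: 74.47·0.9902 = 73.74 kg (target 73.74 kg)
  SiO2: 65.79·0.3317 + 625.3·0.6820 = 448.3 kg (target 448.3 kg)
  Al2O3: 132.8·0.6527 + 625.3·0.1934 = 207.6 kg (target 207.6 kg)
  Na2O: 625.3·0.1115 + 135.0·0.5837 = 148.5 kg (target 148.5 kg)
  CaO: 140.8·0.5536 = 77.95 kg (target 77.95 kg)
Glass mass check: Σ batch − LOI loss = 1000 kg (targets for the oxides total 1000 kg; against the stated basis, 1000 kg — any gap is answer rounding).
Total batch = Σ batch = 1174 kg; ignition loss, Σ(batch × LOI) = 174.2 kg; yield, glass over the total, = 85.17%.

Batch per 1000 kg glass melt:
  aluminium hydroxide: 132.8 kg
  zircon: 65.79 kg
  albite: 625.3 kg
  TiO2: 74.47 kg
  CaCO3: 140.8 kg
  dense soda ash: 135.0 kg
Total batch = 1174 kg; LOI loss = 174.2 kg; yield = 85.17%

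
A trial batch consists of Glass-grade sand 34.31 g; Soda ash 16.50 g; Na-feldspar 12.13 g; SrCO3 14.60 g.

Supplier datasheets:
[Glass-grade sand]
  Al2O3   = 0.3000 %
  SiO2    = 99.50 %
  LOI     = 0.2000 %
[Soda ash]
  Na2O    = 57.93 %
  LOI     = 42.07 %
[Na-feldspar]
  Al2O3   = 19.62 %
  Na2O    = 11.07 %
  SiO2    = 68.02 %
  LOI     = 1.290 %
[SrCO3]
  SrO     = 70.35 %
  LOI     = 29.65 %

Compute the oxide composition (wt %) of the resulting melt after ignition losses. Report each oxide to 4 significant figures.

Glass mass = 66.04 g (batch 77.54 − LOI 11.50).
Composition: Al2O3 3.759%, Na2O 16.51%, SrO 15.55%, SiO2 64.18%

All arithmetic runs at full precision end to end — the intermediate values are shown rounded to 4 significant digits in the working. Every reported number carries a single rounding. All derived quantities, which include the yield, the totals, net glass mass, four oxide percentages, LOI, are carried at full precision, as they appear in the problem or answer text, starting from the weights for 66.04 g of glass.
Mass of each oxide from the mix:
  Al2O3: 34.31·0.003000 + 12.13·0.1962 = 2.483 g
  Na2O: 16.50·0.5793 + 12.13·0.1107 = 10.90 g
  SrO: 14.60·0.7035 = 10.27 g
  SiO2: 34.31·0.9950 + 12.13·0.6802 = 42.39 g
LOI: 34.31·0.002000 + 16.50·0.4207 + 12.13·0.01290 + 14.60·0.2965 = 11.50 g
Glass = total batch minus LOI = 77.54 − 11.50 = 66.04 g (= Σ oxide masses)
oxide / glass × 100 gives the wt %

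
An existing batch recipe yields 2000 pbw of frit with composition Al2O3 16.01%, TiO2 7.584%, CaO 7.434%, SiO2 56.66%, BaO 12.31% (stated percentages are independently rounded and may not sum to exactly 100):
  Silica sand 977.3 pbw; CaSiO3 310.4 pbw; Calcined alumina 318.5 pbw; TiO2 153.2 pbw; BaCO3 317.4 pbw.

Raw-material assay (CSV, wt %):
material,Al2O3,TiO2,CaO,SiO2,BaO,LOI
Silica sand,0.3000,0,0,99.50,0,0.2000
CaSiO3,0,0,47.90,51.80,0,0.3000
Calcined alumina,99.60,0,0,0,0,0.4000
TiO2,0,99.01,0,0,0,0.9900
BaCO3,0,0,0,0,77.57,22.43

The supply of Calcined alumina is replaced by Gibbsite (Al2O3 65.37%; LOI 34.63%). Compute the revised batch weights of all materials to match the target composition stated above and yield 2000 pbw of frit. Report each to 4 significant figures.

Values along the way are displayed (rounded to four significant figures) between the steps; the working math maintains exact precision from start to finish — each reported result is rounded only once; derived quantities, including LOI, the five compositions, the totals, yield, glass mass, are recomputed using the weight values on 2000 pbw of glass in full float precision precisely as stated by the problem or the answer.
Oxide mass targets, per 2000 pbw frit:
  Al2O3: 16.01% × 2000 = 320.2 pbw
  TiO2: 7.584% × 2000 = 151.7 pbw
  CaO: 7.434% × 2000 = 148.7 pbw
  SiO2: 56.66% × 2000 = 1133 pbw
  BaO: 12.31% × 2000 = 246.2 pbw
Verifying the oxide balance applying the batch weights above, per the basis as stated (sum by sum, the targets are met given rounding of the digits):
  Al2O3: 977.3·0.003000 + 485.3·0.6537 = 320.2 pbw (target 320.2 pbw)
  TiO2: 153.2·0.9901 = 151.7 pbw (target 151.7 pbw)
  CaO: 310.4·0.4790 = 148.7 pbw (target 148.7 pbw)
  SiO2: 977.3·0.9950 + 310.4·0.5180 = 1133 pbw (target 1133 pbw)
  BaO: 317.4·0.7757 = 246.2 pbw (target 246.2 pbw)
Glass mass check: total charge less LOI = 2000 pbw (per-oxide target masses sum to 2000 pbw; stated basis 2000 pbw — any gap is answer rounding).
Summing the batch: Σ batch = 2244 pbw; Σ batch·LOI gives LOI loss = 243.7 pbw; yield: glass divided by total = 89.14%.

Revised batch per 2000 pbw frit:
  Silica sand: 977.3 pbw
  CaSiO3: 310.4 pbw
  Gibbsite: 485.3 pbw
  TiO2: 153.2 pbw
  BaCO3: 317.4 pbw
Total batch = 2244 pbw; LOI loss = 243.7 pbw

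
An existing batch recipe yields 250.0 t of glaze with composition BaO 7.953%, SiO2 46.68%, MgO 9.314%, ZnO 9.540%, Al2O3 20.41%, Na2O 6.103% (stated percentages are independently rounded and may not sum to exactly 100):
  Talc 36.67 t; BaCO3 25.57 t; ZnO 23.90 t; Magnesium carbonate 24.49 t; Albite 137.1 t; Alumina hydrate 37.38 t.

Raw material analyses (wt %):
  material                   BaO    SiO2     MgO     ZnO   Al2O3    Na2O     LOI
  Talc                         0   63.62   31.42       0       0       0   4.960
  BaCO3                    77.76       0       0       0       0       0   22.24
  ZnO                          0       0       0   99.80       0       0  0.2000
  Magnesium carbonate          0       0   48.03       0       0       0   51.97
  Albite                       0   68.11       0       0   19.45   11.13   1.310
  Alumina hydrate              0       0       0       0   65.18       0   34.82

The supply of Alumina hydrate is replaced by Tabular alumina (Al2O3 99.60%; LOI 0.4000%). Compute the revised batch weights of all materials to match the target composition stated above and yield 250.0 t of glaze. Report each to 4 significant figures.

Revised batch per 250.0 t glaze:
  Talc: 36.67 t
  BaCO3: 25.57 t
  ZnO: 23.90 t
  Magnesium carbonate: 24.49 t
  Albite: 137.1 t
  Tabular alumina: 24.46 t
Total batch = 272.2 t; LOI loss = 22.17 t

The intermediate values are displayed rounded to 4 significant figures within the worked lines. Each numeric step carries full precision in every operation; exactly one rounding goes into each reported number. The derived quantities (LOI, glass mass, six oxide percentages, totals, the yield) are rebuilt at full float precision from the weighed amounts for 250.0 t of glass, precisely as stated by the problem or answer text.
Target masses of each oxide per 250.0 t glaze:
  BaO: 7.953% × 250.0 = 19.88 t
  SiO2: 46.68% × 250.0 = 116.7 t
  MgO: 9.314% × 250.0 = 23.28 t
  ZnO: 9.540% × 250.0 = 23.85 t
  Al2O3: 20.41% × 250.0 = 51.02 t
  Na2O: 6.103% × 250.0 = 15.26 t
Balance tally, oxide-wise, given the weights on record, on the stated basis (summed amounts equal target values given rounding of the digits):
  BaO: 25.57·0.7776 = 19.88 t (target 19.88 t)
  SiO2: 36.67·0.6362 + 137.1·0.6811 = 116.7 t (target 116.7 t)
  MgO: 36.67·0.3142 + 24.49·0.4803 = 23.28 t (target 23.28 t)
  ZnO: 23.90·0.9980 = 23.85 t (target 23.85 t)
  Al2O3: 137.1·0.1945 + 24.46·0.9960 = 51.03 t (target 51.02 t)
  Na2O: 137.1·0.1113 = 15.26 t (target 15.26 t)
Glass-mass sanity pass: whole batch net of LOI = 250.0 t (the targets, summed, come to 250.0 t; against the stated basis, 250.0 t — a pure rounding effect).
Summing the batch: Σ batch = 272.2 t; the LOI term Σ batch·LOI equals 22.17 t; the yield ratio, glass ÷ batch: 91.85%.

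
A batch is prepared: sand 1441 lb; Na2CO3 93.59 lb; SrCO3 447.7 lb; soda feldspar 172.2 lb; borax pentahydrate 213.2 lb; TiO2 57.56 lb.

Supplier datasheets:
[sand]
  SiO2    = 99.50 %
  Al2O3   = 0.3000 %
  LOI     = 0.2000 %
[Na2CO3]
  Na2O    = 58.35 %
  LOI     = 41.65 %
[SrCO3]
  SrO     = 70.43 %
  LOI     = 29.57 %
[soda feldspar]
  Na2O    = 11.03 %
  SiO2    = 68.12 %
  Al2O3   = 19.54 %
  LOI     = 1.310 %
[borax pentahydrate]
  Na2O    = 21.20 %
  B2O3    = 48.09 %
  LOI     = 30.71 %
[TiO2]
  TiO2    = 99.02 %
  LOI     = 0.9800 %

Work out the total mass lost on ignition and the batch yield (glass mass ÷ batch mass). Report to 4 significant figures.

LOI loss = 242.5 lb; glass = 2183 lb; yield = 90.00%

In-progress results are printed, with 4-significant-digit rounding, on the page; the working math carries exact precision through every step — each reported result takes exactly one rounding — derived quantities are carried starting from the weights per 2183 lb of glass in exact precision (the yield, glass mass, ignition loss, the six compositions, the totals), as given in the problem or the answer.
Ignition loss by material:
  sand: 1441 × 0.002000 = 2.882 lb
  Na2CO3: 93.59 × 0.4165 = 38.98 lb
  SrCO3: 447.7 × 0.2957 = 132.4 lb
  soda feldspar: 172.2 × 0.01310 = 2.256 lb
  borax pentahydrate: 213.2 × 0.3071 = 65.47 lb
  TiO2: 57.56 × 0.009800 = 0.5641 lb
Total LOI = 242.5 lb
Glass = batch − LOI = 2425 − 242.5 = 2183 lb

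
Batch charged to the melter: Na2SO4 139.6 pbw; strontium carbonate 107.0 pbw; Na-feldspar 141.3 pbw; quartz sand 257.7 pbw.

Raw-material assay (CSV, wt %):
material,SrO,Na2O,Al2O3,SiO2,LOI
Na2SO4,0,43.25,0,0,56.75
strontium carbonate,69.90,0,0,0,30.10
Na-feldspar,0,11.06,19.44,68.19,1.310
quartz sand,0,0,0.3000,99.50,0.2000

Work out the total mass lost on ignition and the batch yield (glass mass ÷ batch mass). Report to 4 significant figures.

Rounding to 4 significant figures applies to every in-between result as shown; the working math keeps full float precision end to end; each reported value is rounded only once; derived quantities (yield, glass mass, LOI, totals, four oxide percentages) are computed from the batch weights at 531.8 pbw of glass at full float precision precisely as stated by the question or the answer.
Per-material ignition loss:
  Na2SO4: 139.6 × 0.5675 = 79.22 pbw
  strontium carbonate: 107.0 × 0.3010 = 32.21 pbw
  Na-feldspar: 141.3 × 0.01310 = 1.851 pbw
  quartz sand: 257.7 × 0.002000 = 0.5154 pbw
Total LOI = 113.8 pbw
Glass = batch − LOI = 645.6 − 113.8 = 531.8 pbw

LOI loss = 113.8 pbw; glass = 531.8 pbw; yield = 82.37%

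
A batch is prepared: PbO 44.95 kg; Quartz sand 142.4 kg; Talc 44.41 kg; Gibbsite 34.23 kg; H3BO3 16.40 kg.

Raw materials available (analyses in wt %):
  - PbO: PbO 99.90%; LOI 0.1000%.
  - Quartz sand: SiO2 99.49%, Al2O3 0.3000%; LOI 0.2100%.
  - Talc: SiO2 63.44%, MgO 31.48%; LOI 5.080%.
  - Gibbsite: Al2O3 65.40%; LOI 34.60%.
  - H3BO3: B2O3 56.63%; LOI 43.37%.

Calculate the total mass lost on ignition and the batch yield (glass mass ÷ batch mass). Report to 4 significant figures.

LOI loss = 21.56 kg; glass = 260.8 kg; yield = 92.37%

Intermediates are printed rounded to 4 significant figures in the printout — full float precision is kept at all times. Exactly one rounding is applied to every reported result; the derived quantities, which include totals, net glass mass, the yield, five oxide percentages, LOI, are recomputed at exact precision, precisely as stated by the question or the answer, starting from the weights on 260.8 kg of glass.
Loss on ignition, line by line:
  PbO: 44.95 × 0.001000 = 0.04495 kg
  Quartz sand: 142.4 × 0.002100 = 0.2990 kg
  Talc: 44.41 × 0.05080 = 2.256 kg
  Gibbsite: 34.23 × 0.3460 = 11.84 kg
  H3BO3: 16.40 × 0.4337 = 7.113 kg
Total LOI = 21.56 kg
Glass = batch − LOI = 282.4 − 21.56 = 260.8 kg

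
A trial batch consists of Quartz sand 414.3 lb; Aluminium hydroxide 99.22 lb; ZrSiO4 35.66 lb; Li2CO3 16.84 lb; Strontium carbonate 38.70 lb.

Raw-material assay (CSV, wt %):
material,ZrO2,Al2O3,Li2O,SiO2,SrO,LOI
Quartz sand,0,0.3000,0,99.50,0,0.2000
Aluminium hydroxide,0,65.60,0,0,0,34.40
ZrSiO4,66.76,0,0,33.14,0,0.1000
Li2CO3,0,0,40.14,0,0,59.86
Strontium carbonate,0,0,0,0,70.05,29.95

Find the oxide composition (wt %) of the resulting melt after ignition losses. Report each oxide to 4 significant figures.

Glass mass = 548.1 lb (batch 604.7 − LOI 56.67).
Composition: ZrO2 4.344%, Al2O3 12.10%, Li2O 1.233%, SiO2 77.37%, SrO 4.946%

Mid-chain values are shown rounded to 4 significant digits between the steps — the working math keeps exact precision in every operation — each reported figure is rounded a single time — all derived quantities, which include five oxide percentages, the yield, LOI, glass mass, totals, are recomputed at full precision, as quoted within question or answer, from the weighed amounts per 548.1 lb of glass.
What the batch supplies per oxide:
  ZrO2: 35.66·0.6676 = 23.81 lb
  Al2O3: 414.3·0.003000 + 99.22·0.6560 = 66.33 lb
  Li2O: 16.84·0.4014 = 6.760 lb
  SiO2: 414.3·0.9950 + 35.66·0.3314 = 424.0 lb
  SrO: 38.70·0.7005 = 27.11 lb
LOI: 414.3·0.002000 + 99.22·0.3440 + 35.66·0.001000 + 16.84·0.5986 + 38.70·0.2995 = 56.67 lb
The glass mass, total less LOI, = 604.7 − 56.67 = 548.1 lb (the oxide masses sum to this)
percent by weight: oxide/glass ×100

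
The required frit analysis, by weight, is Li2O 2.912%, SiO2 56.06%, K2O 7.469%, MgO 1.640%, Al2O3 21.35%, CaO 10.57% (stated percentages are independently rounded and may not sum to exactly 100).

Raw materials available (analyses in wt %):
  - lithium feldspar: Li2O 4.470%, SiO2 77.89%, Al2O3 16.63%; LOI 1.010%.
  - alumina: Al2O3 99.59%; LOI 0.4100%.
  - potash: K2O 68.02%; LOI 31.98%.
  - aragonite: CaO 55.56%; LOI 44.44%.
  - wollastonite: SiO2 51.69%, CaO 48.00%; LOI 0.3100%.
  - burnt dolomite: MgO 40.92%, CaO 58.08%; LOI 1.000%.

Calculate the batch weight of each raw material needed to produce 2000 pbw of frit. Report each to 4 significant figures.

Batch per 2000 pbw frit:
  lithium feldspar: 1303 pbw
  alumina: 211.2 pbw
  potash: 219.6 pbw
  aragonite: 118.9 pbw
  wollastonite: 205.8 pbw
  burnt dolomite: 80.16 pbw
Total batch = 2139 pbw; LOI loss = 138.5 pbw; yield = 93.52%

All arithmetic keeps full precision at every stage; mid-chain values are displayed (rounded to 4 significant figures) as written — every reported value undergoes a single rounding. The derived quantities are recomputed at full precision (LOI, the totals, net glass mass, six oxide percentages, the yield) starting from the weights for 2000 pbw of glass as quoted within the problem or answer text.
Per-oxide target masses for 2000 pbw frit:
  Li2O: 2.912% × 2000 = 58.24 pbw
  SiO2: 56.06% × 2000 = 1121 pbw
  K2O: 7.469% × 2000 = 149.4 pbw
  MgO: 1.640% × 2000 = 32.80 pbw
  Al2O3: 21.35% × 2000 = 427.0 pbw
  CaO: 10.57% × 2000 = 211.4 pbw
Mass-balance tally per oxide applying the batch weights above, for the quoted basis mass (summed amounts equal target values exact up to rounding of places):
  Li2O: 1303·0.04470 = 58.24 pbw (target 58.24 pbw)
  SiO2: 1303·0.7789 + 205.8·0.5169 = 1121 pbw (target 1121 pbw)
  K2O: 219.6·0.6802 = 149.4 pbw (target 149.4 pbw)
  MgO: 80.16·0.4092 = 32.80 pbw (target 32.80 pbw)
  Al2O3: 1303·0.1663 + 211.2·0.9959 = 427.0 pbw (target 427.0 pbw)
  CaO: 118.9·0.5556 + 205.8·0.4800 + 80.16·0.5808 = 211.4 pbw (target 211.4 pbw)
Glass mass check: total charge less LOI = 2000 pbw (the targets, summed, come to 2000 pbw; versus the stated basis of 2000 pbw — rounding explains the deltas).
Batch total: Σ batch = 2139 pbw; LOI loss = Σ batch·LOI = 138.5 pbw; yield, glass over the total, = 93.52%.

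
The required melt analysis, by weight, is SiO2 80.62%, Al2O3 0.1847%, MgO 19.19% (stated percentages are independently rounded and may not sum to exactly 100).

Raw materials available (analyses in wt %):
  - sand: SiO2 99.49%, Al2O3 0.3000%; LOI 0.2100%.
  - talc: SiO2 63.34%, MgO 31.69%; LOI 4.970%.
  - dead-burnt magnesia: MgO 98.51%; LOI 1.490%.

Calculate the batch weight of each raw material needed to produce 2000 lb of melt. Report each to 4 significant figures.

The working math holds exact precision throughout. Values along the way appear, with 4-significant-figure rounding, in the working — each reported figure takes just one rounding — the derived quantities (glass mass, yield, three oxide percentages, the totals, LOI) are recomputed using the weight values per 2000 lb of glass at full float precision, precisely as stated by question or answer.
Target oxide masses per 2000 lb melt:
  SiO2: 80.62% × 2000 = 1612 lb
  Al2O3: 0.1847% × 2000 = 3.694 lb
  MgO: 19.19% × 2000 = 383.8 lb
Per-oxide balance check using the reported weights, at the basis given (sum by sum, the targets are met modulo rounding of the values):
  SiO2: 1231·0.9949 + 611.5·0.6334 = 1612 lb (target 1612 lb)
  Al2O3: 1231·0.003000 = 3.693 lb (target 3.694 lb)
  MgO: 611.5·0.3169 + 192.9·0.9851 = 383.8 lb (target 383.8 lb)
Glass-mass bookkeeping: the batch minus its LOI: 2000 lb (the Σ of target masses is 2000 lb; basis as stated: 2000 lb — deltas are rounding alone).
Batch total: Σ batch = 2035 lb; LOI removed, Σ of batch·LOI: 35.85 lb; yield: glass divided by total = 98.24%.

Batch per 2000 lb melt:
  sand: 1231 lb
  talc: 611.5 lb
  dead-burnt magnesia: 192.9 lb
Total batch = 2035 lb; LOI loss = 35.85 lb; yield = 98.24%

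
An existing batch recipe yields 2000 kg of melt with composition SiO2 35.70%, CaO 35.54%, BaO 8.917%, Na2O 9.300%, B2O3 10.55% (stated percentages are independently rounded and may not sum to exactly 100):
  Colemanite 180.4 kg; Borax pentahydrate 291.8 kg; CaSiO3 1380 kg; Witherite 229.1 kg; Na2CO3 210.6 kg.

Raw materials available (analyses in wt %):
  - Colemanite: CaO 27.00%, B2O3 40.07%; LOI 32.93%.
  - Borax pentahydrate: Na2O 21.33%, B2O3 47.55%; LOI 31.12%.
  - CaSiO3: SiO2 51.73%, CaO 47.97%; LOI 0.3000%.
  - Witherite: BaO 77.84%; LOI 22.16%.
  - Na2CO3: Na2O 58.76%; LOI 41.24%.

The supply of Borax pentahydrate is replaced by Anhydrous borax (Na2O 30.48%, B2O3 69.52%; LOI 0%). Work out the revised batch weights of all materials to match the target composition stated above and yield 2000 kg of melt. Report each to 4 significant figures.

Revised batch per 2000 kg melt:
  Colemanite: 180.4 kg
  Anhydrous borax: 199.6 kg
  CaSiO3: 1380 kg
  Witherite: 229.1 kg
  Na2CO3: 213.0 kg
Total batch = 2202 kg; LOI loss = 202.2 kg

The working math maintains full precision from start to finish; values along the way are printed rounded to four significant digits as written; each reported value undergoes a single rounding — all derived quantities (the five compositions, the yield, net glass mass, LOI, totals) are rebuilt at full precision using the weight values at 2000 kg of glass as quoted within the problem or answer text.
Oxide mass targets, per 2000 kg melt:
  SiO2: 35.70% × 2000 = 714.0 kg
  CaO: 35.54% × 2000 = 710.8 kg
  BaO: 8.917% × 2000 = 178.3 kg
  Na2O: 9.300% × 2000 = 186.0 kg
  B2O3: 10.55% × 2000 = 211.0 kg
Per-oxide balance check per the reported batch figures, on the stated basis (oxide sums agree with the targets modulo rounding of the values):
  SiO2: 1380·0.5173 = 713.9 kg (target 714.0 kg)
  CaO: 180.4·0.2700 + 1380·0.4797 = 710.7 kg (target 710.8 kg)
  BaO: 229.1·0.7784 = 178.3 kg (target 178.3 kg)
  Na2O: 199.6·0.3048 + 213.0·0.5876 = 186.0 kg (target 186.0 kg)
  B2O3: 180.4·0.4007 + 199.6·0.6952 = 211.0 kg (target 211.0 kg)
Glass-mass closure: batch total minus LOI = 2000 kg (oxide target masses add up to 2000 kg; with the basis standing at 2000 kg — a pure rounding effect).
Adding the batch up: Σ batch = 2202 kg; the LOI term Σ batch·LOI equals 202.2 kg; yield: glass divided by total = 90.82%.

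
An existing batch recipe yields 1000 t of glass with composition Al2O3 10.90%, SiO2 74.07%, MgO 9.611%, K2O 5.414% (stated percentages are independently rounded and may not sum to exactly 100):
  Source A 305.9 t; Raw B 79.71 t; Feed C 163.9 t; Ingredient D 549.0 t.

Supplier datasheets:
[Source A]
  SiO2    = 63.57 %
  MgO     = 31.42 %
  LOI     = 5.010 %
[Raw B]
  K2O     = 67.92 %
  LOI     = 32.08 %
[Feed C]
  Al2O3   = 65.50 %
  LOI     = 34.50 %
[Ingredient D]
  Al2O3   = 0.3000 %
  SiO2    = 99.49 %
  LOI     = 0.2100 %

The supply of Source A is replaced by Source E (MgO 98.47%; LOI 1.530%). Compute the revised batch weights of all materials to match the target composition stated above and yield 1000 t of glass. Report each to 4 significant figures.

Revised batch per 1000 t glass:
  Source E: 97.60 t
  Raw B: 79.71 t
  Feed C: 163.0 t
  Ingredient D: 744.5 t
Total batch = 1085 t; LOI loss = 84.86 t

The intermediate values are printed rounded to four significant digits alongside each step — the working math holds full precision end to end; every reported value takes just one rounding — all derived quantities are recomputed using the weight values for 1000 t of glass in full precision (net glass mass, the yield, the four compositions, LOI, the totals), as given in the problem or the answer.
Oxide-by-oxide targets in 1000 t glass:
  Al2O3: 10.90% × 1000 = 109.0 t
  SiO2: 74.07% × 1000 = 740.7 t
  MgO: 9.611% × 1000 = 96.11 t
  K2O: 5.414% × 1000 = 54.14 t
Mass-balance tally per oxide given the weights on record, at the basis given (oxide sums agree with the targets inside rounding margins):
  Al2O3: 163.0·0.6550 + 744.5·0.003000 = 109.0 t (target 109.0 t)
  SiO2: 744.5·0.9949 = 740.7 t (target 740.7 t)
  MgO: 97.60·0.9847 = 96.11 t (target 96.11 t)
  K2O: 79.71·0.6792 = 54.14 t (target 54.14 t)
Consistency of the glass mass: the batch minus its LOI: 999.9 t (summing oxide targets gives 1000 t; with the basis standing at 1000 t — deltas are rounding alone).
Adding the batch up: Σ batch = 1085 t; loss to ignition Σ batch·LOI = 84.86 t; the yield ratio, glass ÷ batch: 92.18%.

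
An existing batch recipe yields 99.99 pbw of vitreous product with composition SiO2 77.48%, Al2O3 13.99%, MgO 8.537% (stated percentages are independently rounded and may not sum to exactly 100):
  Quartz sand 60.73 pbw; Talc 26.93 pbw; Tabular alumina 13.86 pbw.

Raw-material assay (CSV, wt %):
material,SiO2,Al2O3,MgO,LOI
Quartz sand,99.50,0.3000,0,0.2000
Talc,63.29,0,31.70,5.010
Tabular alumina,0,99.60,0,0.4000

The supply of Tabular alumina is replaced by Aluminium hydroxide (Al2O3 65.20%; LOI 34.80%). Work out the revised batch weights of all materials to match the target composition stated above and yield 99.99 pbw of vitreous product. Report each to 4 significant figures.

Revised batch per 99.99 pbw vitreous product:
  Quartz sand: 60.73 pbw
  Talc: 26.93 pbw
  Aluminium hydroxide: 21.18 pbw
Total batch = 108.8 pbw; LOI loss = 8.841 pbw

In-progress results are shown, with 4-significant-figure rounding, in the printout; all arithmetic holds full precision through the solve — every reported value is rounded just once; derived quantities, including glass mass, the yield, the three compositions, totals, ignition loss, are carried from the weighed amounts on 99.99 pbw of glass in full float precision, as set out in the problem or the answer.
Target oxide masses per 99.99 pbw vitreous product:
  SiO2: 77.48% × 99.99 = 77.47 pbw
  Al2O3: 13.99% × 99.99 = 13.99 pbw
  MgO: 8.537% × 99.99 = 8.536 pbw
Checking each oxide sum with the batch weights as given, at the basis given (sums match the target masses modulo rounding of the values):
  SiO2: 60.73·0.9950 + 26.93·0.6329 = 77.47 pbw (target 77.47 pbw)
  Al2O3: 60.73·0.003000 + 21.18·0.6520 = 13.99 pbw (target 13.99 pbw)
  MgO: 26.93·0.3170 = 8.537 pbw (target 8.536 pbw)
Glass-mass sanity pass: total charge less LOI = 100.0 pbw (summing oxide targets gives 100.0 pbw; the stated basis being 99.99 pbw — rounding explains the deltas).
Batch grand total — Σ batch = 108.8 pbw; Σ batch·LOI gives LOI loss = 8.841 pbw; glass ÷ batch gives a yield of 91.88%.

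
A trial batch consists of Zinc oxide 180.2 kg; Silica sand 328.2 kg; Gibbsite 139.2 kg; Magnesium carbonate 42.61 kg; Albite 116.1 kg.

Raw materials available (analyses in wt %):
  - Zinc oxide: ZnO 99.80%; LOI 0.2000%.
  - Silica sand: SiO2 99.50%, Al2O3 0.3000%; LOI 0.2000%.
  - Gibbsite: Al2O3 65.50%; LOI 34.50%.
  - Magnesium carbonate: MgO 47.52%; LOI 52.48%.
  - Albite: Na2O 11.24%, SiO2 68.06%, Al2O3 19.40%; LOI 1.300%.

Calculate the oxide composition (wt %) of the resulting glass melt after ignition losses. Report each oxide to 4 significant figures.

The working math carries full precision from start to finish — values along the way are printed rounded off to 4 significant digits in the working; each reported number takes exactly one rounding — the derived quantities are rebuilt from the weighed amounts for 733.4 kg of glass at exact precision (net glass mass, the five compositions, the totals, yield, ignition loss), as quoted within question or answer.
Delivered oxide masses:
  Na2O: 116.1·0.1124 = 13.05 kg
  ZnO: 180.2·0.9980 = 179.8 kg
  MgO: 42.61·0.4752 = 20.25 kg
  SiO2: 328.2·0.9950 + 116.1·0.6806 = 405.6 kg
  Al2O3: 328.2·0.003000 + 139.2·0.6550 + 116.1·0.1940 = 114.7 kg
LOI: 180.2·0.002000 + 328.2·0.002000 + 139.2·0.3450 + 42.61·0.5248 + 116.1·0.01300 = 72.91 kg
Glass mass = batch − LOI = 806.3 − 72.91 = 733.4 kg (equal to the oxide-mass sum)
percent by weight: oxide/glass ×100

Glass mass = 733.4 kg (batch 806.3 − LOI 72.91).
Composition: Na2O 1.779%, ZnO 24.52%, MgO 2.761%, SiO2 55.30%, Al2O3 15.64%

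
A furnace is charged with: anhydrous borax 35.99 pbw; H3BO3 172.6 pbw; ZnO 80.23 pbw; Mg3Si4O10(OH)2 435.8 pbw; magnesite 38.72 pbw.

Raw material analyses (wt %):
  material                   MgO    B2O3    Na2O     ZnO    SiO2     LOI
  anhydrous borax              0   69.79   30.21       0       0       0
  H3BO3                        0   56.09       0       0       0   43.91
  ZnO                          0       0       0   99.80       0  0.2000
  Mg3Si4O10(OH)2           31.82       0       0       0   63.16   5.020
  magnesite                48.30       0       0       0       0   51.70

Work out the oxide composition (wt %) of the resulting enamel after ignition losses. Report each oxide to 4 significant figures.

Values along the way appear rounded off to 4 significant figures in the working. Each numeric step maintains full precision end to end; each reported result is rounded a single time; the derived quantities (five oxide percentages, yield, glass mass, LOI, the totals) are computed starting from the weights on 645.5 pbw of glass at exact precision, exactly as printed in either problem or answer.
What the batch supplies per oxide:
  MgO: 435.8·0.3182 + 38.72·0.4830 = 157.4 pbw
  B2O3: 35.99·0.6979 + 172.6·0.5609 = 121.9 pbw
  Na2O: 35.99·0.3021 = 10.87 pbw
  ZnO: 80.23·0.9980 = 80.07 pbw
  SiO2: 435.8·0.6316 = 275.3 pbw
LOI: 172.6·0.4391 + 80.23·0.002000 + 435.8·0.05020 + 38.72·0.5170 = 117.8 pbw
Resulting glass, batch − LOI: 763.3 − 117.8 = 645.5 pbw (matching Σ of the oxides)
wt % = 100 × oxide mass / glass mass

Glass mass = 645.5 pbw (batch 763.3 − LOI 117.8).
Composition: MgO 24.38%, B2O3 18.89%, Na2O 1.684%, ZnO 12.40%, SiO2 42.64%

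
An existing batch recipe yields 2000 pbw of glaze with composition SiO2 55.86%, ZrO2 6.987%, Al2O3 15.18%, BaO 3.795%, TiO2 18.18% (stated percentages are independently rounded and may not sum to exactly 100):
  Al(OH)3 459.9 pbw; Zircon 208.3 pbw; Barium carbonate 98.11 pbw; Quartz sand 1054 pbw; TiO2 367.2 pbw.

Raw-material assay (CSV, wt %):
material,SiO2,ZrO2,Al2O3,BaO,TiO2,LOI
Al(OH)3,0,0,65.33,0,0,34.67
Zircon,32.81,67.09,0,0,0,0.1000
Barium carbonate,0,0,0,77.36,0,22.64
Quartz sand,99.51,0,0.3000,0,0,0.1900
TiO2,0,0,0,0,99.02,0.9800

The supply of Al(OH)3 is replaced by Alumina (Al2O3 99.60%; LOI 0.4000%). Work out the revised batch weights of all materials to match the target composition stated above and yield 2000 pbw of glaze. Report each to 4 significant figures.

Rounding to four significant digits extends to every intermediate as displayed. Each numeric step keeps full float precision at every stage; a single rounding completes each reported value. Derived quantities are rebuilt from the batch weights per 2000 pbw of glass in full precision (net glass mass, the totals, five oxide percentages, yield, LOI) precisely as stated by either problem or answer.
Oxide-by-oxide targets in 2000 pbw glaze:
  SiO2: 55.86% × 2000 = 1117 pbw
  ZrO2: 6.987% × 2000 = 139.7 pbw
  Al2O3: 15.18% × 2000 = 303.6 pbw
  BaO: 3.795% × 2000 = 75.90 pbw
  TiO2: 18.18% × 2000 = 363.6 pbw
Mass-balance tally per oxide from the weights as reported, for the quoted basis mass (oxide sums agree with the targets given rounding of the digits):
  SiO2: 208.3·0.3281 + 1054·0.9951 = 1117 pbw (target 1117 pbw)
  ZrO2: 208.3·0.6709 = 139.7 pbw (target 139.7 pbw)
  Al2O3: 301.6·0.9960 + 1054·0.003000 = 303.6 pbw (target 303.6 pbw)
  BaO: 98.11·0.7736 = 75.90 pbw (target 75.90 pbw)
  TiO2: 367.2·0.9902 = 363.6 pbw (target 363.6 pbw)
Glass-mass sanity pass: batch total minus LOI = 2000 pbw (summing oxide targets gives 2000 pbw; stated basis 2000 pbw — any gap is answer rounding).
Adding the batch up: Σ batch = 2029 pbw; LOI removed, Σ of batch·LOI: 29.23 pbw; yield: glass divided by total = 98.56%.

Revised batch per 2000 pbw glaze:
  Alumina: 301.6 pbw
  Zircon: 208.3 pbw
  Barium carbonate: 98.11 pbw
  Quartz sand: 1054 pbw
  TiO2: 367.2 pbw
Total batch = 2029 pbw; LOI loss = 29.23 pbw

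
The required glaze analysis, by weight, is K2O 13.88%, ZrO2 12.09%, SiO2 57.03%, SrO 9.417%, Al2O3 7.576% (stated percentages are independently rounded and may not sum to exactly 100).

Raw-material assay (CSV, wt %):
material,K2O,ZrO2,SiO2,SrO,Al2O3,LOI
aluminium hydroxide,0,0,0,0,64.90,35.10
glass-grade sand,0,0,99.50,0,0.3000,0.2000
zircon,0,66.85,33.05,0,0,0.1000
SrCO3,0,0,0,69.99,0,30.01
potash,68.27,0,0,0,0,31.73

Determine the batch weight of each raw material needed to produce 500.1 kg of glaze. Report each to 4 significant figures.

Batch per 500.1 kg glaze:
  aluminium hydroxide: 57.19 kg
  glass-grade sand: 256.6 kg
  zircon: 90.44 kg
  SrCO3: 67.29 kg
  potash: 101.7 kg
Total batch = 573.2 kg; LOI loss = 73.14 kg; yield = 87.24%

Exact precision is carried in all steps; mid-chain values are displayed with 4-significant-digit rounding when written out. Each reported figure carries a single rounding — all derived quantities, including the yield, the five compositions, totals, ignition loss, glass mass, are re-derived starting from the weights on 500.1 kg of glass in exact precision exactly as printed in the problem or the answer.
Oxide mass targets, per 500.1 kg glaze:
  K2O: 13.88% × 500.1 = 69.41 kg
  ZrO2: 12.09% × 500.1 = 60.46 kg
  SiO2: 57.03% × 500.1 = 285.2 kg
  SrO: 9.417% × 500.1 = 47.09 kg
  Al2O3: 7.576% × 500.1 = 37.89 kg
Sums-versus-targets review with the batch weights as given, against the basis in use (sum by sum, the targets are met exact up to rounding of places):
  K2O: 101.7·0.6827 = 69.43 kg (target 69.41 kg)
  ZrO2: 90.44·0.6685 = 60.46 kg (target 60.46 kg)
  SiO2: 256.6·0.9950 + 90.44·0.3305 = 285.2 kg (target 285.2 kg)
  SrO: 67.29·0.6999 = 47.10 kg (target 47.09 kg)
  Al2O3: 57.19·0.6490 + 256.6·0.003000 = 37.89 kg (target 37.89 kg)
Glass mass check: batch Σ − ignition loss = 500.1 kg (the Σ of target masses is 500.1 kg; against the stated basis, 500.1 kg — gaps are rounding artifacts).
Summing the batch: Σ batch = 573.2 kg; loss to ignition Σ batch·LOI = 73.14 kg; as yield: glass ÷ batch → 87.24%.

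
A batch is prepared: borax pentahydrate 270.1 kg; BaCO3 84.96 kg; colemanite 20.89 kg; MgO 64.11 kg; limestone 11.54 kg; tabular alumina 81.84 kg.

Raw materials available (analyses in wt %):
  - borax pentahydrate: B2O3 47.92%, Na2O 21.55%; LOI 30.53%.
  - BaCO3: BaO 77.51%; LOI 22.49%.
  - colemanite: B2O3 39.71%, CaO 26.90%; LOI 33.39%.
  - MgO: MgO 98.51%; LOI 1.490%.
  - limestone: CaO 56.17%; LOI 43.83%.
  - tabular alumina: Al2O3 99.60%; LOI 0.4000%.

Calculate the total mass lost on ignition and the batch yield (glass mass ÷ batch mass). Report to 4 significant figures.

Working values appear rounded to four significant figures between the steps; the whole derivation holds full float precision from first step to last. Every reported number is rounded only once; derived quantities, including net glass mass, the totals, ignition loss, six oxide percentages, the yield, are computed from the batch weights on 418.6 kg of glass at full float precision, exactly as shown in the problem or answer text.
LOI of each material in turn:
  borax pentahydrate: 270.1 × 0.3053 = 82.46 kg
  BaCO3: 84.96 × 0.2249 = 19.11 kg
  colemanite: 20.89 × 0.3339 = 6.975 kg
  MgO: 64.11 × 0.01490 = 0.9552 kg
  limestone: 11.54 × 0.4383 = 5.058 kg
  tabular alumina: 81.84 × 0.004000 = 0.3274 kg
Total LOI = 114.9 kg
Glass = batch − LOI = 533.4 − 114.9 = 418.6 kg

LOI loss = 114.9 kg; glass = 418.6 kg; yield = 78.46%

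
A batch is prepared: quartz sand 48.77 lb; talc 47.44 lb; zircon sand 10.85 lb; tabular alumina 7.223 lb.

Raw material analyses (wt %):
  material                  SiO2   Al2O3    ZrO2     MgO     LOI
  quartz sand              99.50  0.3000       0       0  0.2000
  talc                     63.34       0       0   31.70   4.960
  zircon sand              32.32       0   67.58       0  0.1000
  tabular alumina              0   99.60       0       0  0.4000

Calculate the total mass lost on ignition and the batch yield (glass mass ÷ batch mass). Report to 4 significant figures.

LOI loss = 2.490 lb; glass = 111.8 lb; yield = 97.82%

The working math carries full float precision throughout. Mid-chain values are printed, with 4-significant-digit rounding, between the steps; a single rounding completes every reported value. The derived quantities (LOI, totals, the yield, four oxide percentages, net glass mass) are re-derived at full float precision using the weight values at 111.8 lb of glass exactly as shown in problem or answer.
Material-by-material LOI:
  quartz sand: 48.77 × 0.002000 = 0.09754 lb
  talc: 47.44 × 0.04960 = 2.353 lb
  zircon sand: 10.85 × 0.001000 = 0.01085 lb
  tabular alumina: 7.223 × 0.004000 = 0.02889 lb
Total LOI = 2.490 lb
Glass = batch − LOI = 114.3 − 2.490 = 111.8 lb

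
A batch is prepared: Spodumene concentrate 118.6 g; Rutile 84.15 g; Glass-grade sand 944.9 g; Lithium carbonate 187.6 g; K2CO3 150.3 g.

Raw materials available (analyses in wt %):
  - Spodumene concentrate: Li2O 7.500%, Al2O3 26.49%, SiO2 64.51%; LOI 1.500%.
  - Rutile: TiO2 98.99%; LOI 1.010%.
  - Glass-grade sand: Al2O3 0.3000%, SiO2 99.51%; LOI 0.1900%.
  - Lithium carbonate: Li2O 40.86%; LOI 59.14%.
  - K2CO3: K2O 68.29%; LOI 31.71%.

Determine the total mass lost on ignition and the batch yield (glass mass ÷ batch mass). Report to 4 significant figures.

In-progress results appear, rounded to four significant figures, in the printout; every computation keeps full float precision from first step to last; every reported result is rounded just once — the derived quantities, which include glass mass, the yield, the totals, ignition loss, five oxide percentages, are computed in exact precision, exactly as printed in problem or answer, from the batch weights for 1323 g of glass.
Ignition loss by material:
  Spodumene concentrate: 118.6 × 0.01500 = 1.779 g
  Rutile: 84.15 × 0.01010 = 0.8499 g
  Glass-grade sand: 944.9 × 0.001900 = 1.795 g
  Lithium carbonate: 187.6 × 0.5914 = 110.9 g
  K2CO3: 150.3 × 0.3171 = 47.66 g
Total LOI = 163.0 g
Glass = batch − LOI = 1486 − 163.0 = 1323 g

LOI loss = 163.0 g; glass = 1323 g; yield = 89.03%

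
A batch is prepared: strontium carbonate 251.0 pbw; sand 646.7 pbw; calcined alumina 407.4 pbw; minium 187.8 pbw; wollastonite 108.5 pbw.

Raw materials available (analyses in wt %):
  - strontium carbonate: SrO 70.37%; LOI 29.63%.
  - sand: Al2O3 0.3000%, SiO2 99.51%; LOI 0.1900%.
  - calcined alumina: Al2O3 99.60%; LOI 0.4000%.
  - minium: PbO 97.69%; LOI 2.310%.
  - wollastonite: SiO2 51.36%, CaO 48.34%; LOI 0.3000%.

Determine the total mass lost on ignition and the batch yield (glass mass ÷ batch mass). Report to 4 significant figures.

LOI loss = 81.89 pbw; glass = 1520 pbw; yield = 94.89%

Values along the way appear (rounded to four significant figures) alongside each step. The whole derivation runs at full precision at each step — a single rounding produces every reported value — the derived quantities are recomputed in full precision (the yield, net glass mass, ignition loss, five oxide percentages, totals) from the batch weights for 1520 pbw of glass as given in the problem or answer text.
Each material's LOI contribution:
  strontium carbonate: 251.0 × 0.2963 = 74.37 pbw
  sand: 646.7 × 0.001900 = 1.229 pbw
  calcined alumina: 407.4 × 0.004000 = 1.630 pbw
  minium: 187.8 × 0.02310 = 4.338 pbw
  wollastonite: 108.5 × 0.003000 = 0.3255 pbw
Total LOI = 81.89 pbw
Glass = batch − LOI = 1601 − 81.89 = 1520 pbw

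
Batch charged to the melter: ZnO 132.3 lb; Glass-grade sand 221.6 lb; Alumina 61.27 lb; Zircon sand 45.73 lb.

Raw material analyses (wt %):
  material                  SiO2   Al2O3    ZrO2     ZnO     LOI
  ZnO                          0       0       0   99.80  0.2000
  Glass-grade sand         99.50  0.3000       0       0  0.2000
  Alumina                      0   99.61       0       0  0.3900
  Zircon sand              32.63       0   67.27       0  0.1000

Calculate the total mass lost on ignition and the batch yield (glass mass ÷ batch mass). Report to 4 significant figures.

LOI loss = 0.9925 lb; glass = 459.9 lb; yield = 99.78%

Each numeric step maintains full precision in every operation; mid-chain values appear (rounded to 4 significant digits) in the working — each reported result is rounded exactly once; derived quantities are carried using the weight values at 459.9 lb of glass at exact precision (yield, four oxide percentages, totals, LOI, net glass mass), as given in either problem or answer.
LOI of each material in turn:
  ZnO: 132.3 × 0.002000 = 0.2646 lb
  Glass-grade sand: 221.6 × 0.002000 = 0.4432 lb
  Alumina: 61.27 × 0.003900 = 0.2390 lb
  Zircon sand: 45.73 × 0.001000 = 0.04573 lb
Total LOI = 0.9925 lb
Glass = batch − LOI = 460.9 − 0.9925 = 459.9 lb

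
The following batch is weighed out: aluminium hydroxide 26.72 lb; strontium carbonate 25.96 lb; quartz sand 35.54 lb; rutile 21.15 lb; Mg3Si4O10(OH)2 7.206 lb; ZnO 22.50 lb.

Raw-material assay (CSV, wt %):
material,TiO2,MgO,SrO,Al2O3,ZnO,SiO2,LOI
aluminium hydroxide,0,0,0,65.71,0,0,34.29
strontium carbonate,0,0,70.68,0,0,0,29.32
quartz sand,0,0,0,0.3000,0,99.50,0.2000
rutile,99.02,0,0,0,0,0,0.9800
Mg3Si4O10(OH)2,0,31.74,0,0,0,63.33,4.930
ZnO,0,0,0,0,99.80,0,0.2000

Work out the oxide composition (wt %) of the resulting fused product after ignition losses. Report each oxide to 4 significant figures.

Glass mass = 121.6 lb (batch 139.1 − LOI 17.45).
Composition: TiO2 17.22%, MgO 1.881%, SrO 15.09%, Al2O3 14.52%, ZnO 18.46%, SiO2 32.83%

Rounding to 4 significant figures governs every working value as displayed — each numeric step carries exact precision through every step. A single rounding produces every reported result. The derived quantities are rebuilt in full precision (yield, totals, glass mass, six oxide percentages, ignition loss) starting from the weights per 121.6 lb of glass as written in problem or answer.
Oxide masses out of the charge:
  TiO2: 21.15·0.9902 = 20.94 lb
  MgO: 7.206·0.3174 = 2.287 lb
  SrO: 25.96·0.7068 = 18.35 lb
  Al2O3: 26.72·0.6571 + 35.54·0.003000 = 17.66 lb
  ZnO: 22.50·0.9980 = 22.45 lb
  SiO2: 35.54·0.9950 + 7.206·0.6333 = 39.93 lb
LOI: 26.72·0.3429 + 25.96·0.2932 + 35.54·0.002000 + 21.15·0.009800 + 7.206·0.04930 + 22.50·0.002000 = 17.45 lb
The glass mass, total less LOI, = 139.1 − 17.45 = 121.6 lb (matching Σ of the oxides)
each wt % is 100 × oxide ÷ glass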